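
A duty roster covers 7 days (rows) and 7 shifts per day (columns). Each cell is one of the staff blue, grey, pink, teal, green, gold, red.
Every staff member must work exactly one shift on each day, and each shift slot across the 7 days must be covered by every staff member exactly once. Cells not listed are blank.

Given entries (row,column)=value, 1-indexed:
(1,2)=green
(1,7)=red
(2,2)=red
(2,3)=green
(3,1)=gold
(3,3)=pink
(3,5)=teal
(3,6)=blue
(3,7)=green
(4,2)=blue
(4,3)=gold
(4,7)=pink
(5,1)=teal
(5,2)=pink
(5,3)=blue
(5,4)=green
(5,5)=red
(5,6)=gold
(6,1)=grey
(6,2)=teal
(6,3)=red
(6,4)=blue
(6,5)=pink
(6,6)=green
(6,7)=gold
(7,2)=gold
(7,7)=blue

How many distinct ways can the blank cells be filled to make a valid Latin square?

7

Day 1, shift 1: eliminating its day and shift leaves {blue, pink}.
Day 1, shift 3: eliminating its day and shift leaves {grey, teal}.
Day 1, shift 4: eliminating its day and shift leaves {grey, pink, teal, gold}.
Day 1, shift 5: eliminating its day and shift leaves {blue, grey, gold}.
Day 1, shift 6: eliminating its day and shift leaves {grey, pink, teal}.
Day 2, shift 1: eliminating its day and shift leaves {blue, pink}.
Day 2, shift 4: eliminating its day and shift leaves {grey, pink, teal, gold}.
Day 2, shift 5: eliminating its day and shift leaves {blue, grey, gold}.
Day 2, shift 6: eliminating its day and shift leaves {grey, pink, teal}.
Day 2, shift 7: eliminating its day and shift leaves {grey, teal}.
Day 3, shift 2: eliminating its day and shift leaves {grey}.
Day 3, shift 4: eliminating its day and shift leaves {grey, red}.
Day 4, shift 1: eliminating its day and shift leaves {green, red}.
Day 4, shift 4: eliminating its day and shift leaves {grey, teal, red}.
Day 4, shift 5: eliminating its day and shift leaves {grey, green}.
Day 4, shift 6: eliminating its day and shift leaves {grey, teal, red}.
Day 5, shift 7: eliminating its day and shift leaves {grey}.
Day 7, shift 1: eliminating its day and shift leaves {pink, green, red}.
Day 7, shift 3: eliminating its day and shift leaves {grey, teal}.
Day 7, shift 4: eliminating its day and shift leaves {grey, pink, teal, red}.
Day 7, shift 5: eliminating its day and shift leaves {grey, green}.
Day 7, shift 6: eliminating its day and shift leaves {grey, pink, teal, red}.
Enumerating the assignments across these blanks that avoid any day or shift repeat gives 7 completions.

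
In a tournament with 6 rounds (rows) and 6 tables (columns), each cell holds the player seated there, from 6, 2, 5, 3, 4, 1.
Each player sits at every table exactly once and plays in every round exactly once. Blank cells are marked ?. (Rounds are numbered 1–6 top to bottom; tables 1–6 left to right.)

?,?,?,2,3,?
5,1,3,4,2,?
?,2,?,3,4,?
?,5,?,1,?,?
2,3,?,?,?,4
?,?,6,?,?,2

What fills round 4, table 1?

Round 2, table 6: round 2 has {2, 5, 3, 4, 1} and table 6 has {2, 4}, leaving only 6.
Round 4, table 5: round 4 has {5, 1} and table 5 has {2, 3, 4}, leaving only 6.
Round 4, table 6: round 4 has {6, 5, 1} and table 6 has {6, 2, 4}, leaving only 3.
Round 4 already has {6, 5, 3, 1} and table 1 already has {2, 5}, so round 4, table 1 must be 4.

4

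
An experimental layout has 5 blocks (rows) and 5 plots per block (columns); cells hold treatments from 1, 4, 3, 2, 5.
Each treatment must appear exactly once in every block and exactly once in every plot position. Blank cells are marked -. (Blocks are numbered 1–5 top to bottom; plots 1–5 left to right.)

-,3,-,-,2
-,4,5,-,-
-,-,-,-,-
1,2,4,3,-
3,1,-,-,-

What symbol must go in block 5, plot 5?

Block 1, plot 3: block 1 has {3, 2} and plot 3 has {4, 5}, leaving only 1.
Block 2, plot 1: block 2 has {4, 5} and plot 1 has {1, 3}, leaving only 2.
Block 2, plot 4: block 2 has {4, 2, 5} and plot 4 has {3}, leaving only 1.
Block 2, plot 5: block 2 has {1, 4, 2, 5} and plot 5 has {2}, leaving only 3.
Block 3, plot 2: block 3 has {} and plot 2 has {1, 4, 3, 2}, leaving only 5.
Block 3, plot 1: block 3 has {5} and plot 1 has {1, 3, 2}, leaving only 4.
Block 1, plot 1: block 1 has {1, 3, 2} and plot 1 has {1, 4, 3, 2}, leaving only 5.
Block 1, plot 4: block 1 has {1, 3, 2, 5} and plot 4 has {1, 3}, leaving only 4.
Block 3, plot 4: block 3 has {4, 5} and plot 4 has {1, 4, 3}, leaving only 2.
Block 3, plot 3: block 3 has {4, 2, 5} and plot 3 has {1, 4, 5}, leaving only 3.
Block 3, plot 5: block 3 has {4, 3, 2, 5} and plot 5 has {3, 2}, leaving only 1.
Block 4, plot 5: block 4 has {1, 4, 3, 2} and plot 5 has {1, 3, 2}, leaving only 5.
Block 5 already has {1, 3} and plot 5 already has {1, 3, 2, 5}, so block 5, plot 5 must be 4.

4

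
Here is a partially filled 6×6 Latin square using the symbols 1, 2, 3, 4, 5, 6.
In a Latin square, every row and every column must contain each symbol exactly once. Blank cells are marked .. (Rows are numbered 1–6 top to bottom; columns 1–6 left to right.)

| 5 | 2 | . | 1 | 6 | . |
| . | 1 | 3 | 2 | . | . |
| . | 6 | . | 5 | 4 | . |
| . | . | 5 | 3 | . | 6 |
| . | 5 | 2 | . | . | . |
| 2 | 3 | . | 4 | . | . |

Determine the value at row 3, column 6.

Row 1, column 3: row 1 has {1, 2, 5, 6} and column 3 has {2, 3, 5}, leaving only 4.
Row 1, column 6: row 1 has {1, 2, 4, 5, 6} and column 6 has {6}, leaving only 3.
Row 2, column 5: row 2 has {1, 2, 3} and column 5 has {4, 6}, leaving only 5.
Row 2, column 6: row 2 has {1, 2, 3, 5} and column 6 has {3, 6}, leaving only 4.
Row 2, column 1: row 2 has {1, 2, 3, 4, 5} and column 1 has {2, 5}, leaving only 6.
Row 3, column 3: row 3 has {4, 5, 6} and column 3 has {2, 3, 4, 5}, leaving only 1.
Row 3 already has {1, 4, 5, 6} and column 6 already has {3, 4, 6}, so row 3, column 6 must be 2.

2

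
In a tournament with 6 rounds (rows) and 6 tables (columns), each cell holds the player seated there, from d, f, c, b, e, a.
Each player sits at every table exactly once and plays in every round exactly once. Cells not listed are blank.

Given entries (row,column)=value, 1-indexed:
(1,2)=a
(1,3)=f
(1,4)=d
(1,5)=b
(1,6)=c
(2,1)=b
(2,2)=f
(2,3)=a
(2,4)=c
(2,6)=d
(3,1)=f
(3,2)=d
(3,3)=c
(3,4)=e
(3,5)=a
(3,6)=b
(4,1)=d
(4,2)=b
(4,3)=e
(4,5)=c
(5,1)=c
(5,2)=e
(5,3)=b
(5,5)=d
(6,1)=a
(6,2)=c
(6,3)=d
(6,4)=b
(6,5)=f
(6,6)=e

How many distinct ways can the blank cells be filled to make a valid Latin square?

2

Round 1, table 1: eliminating its round and table leaves {e}.
Round 2, table 5: eliminating its round and table leaves {e}.
Round 4, table 4: eliminating its round and table leaves {f, a}.
Round 4, table 6: eliminating its round and table leaves {f, a}.
Round 5, table 4: eliminating its round and table leaves {f, a}.
Round 5, table 6: eliminating its round and table leaves {f, a}.
Enumerating the assignments across these blanks that avoid any round or table repeat gives 2 completions.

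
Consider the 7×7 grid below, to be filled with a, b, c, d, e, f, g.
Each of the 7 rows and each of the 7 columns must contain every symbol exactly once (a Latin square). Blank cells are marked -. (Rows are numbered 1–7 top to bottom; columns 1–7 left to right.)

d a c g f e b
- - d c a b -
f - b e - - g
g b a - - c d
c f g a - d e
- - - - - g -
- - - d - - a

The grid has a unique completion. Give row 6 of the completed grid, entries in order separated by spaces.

Row 2, column 1: row 2 has {a, b, c, d} and column 1 has {c, d, f, g}, leaving only e.
Row 2, column 2: row 2 has {a, b, c, d, e} and column 2 has {a, b, f}, leaving only g.
Row 2, column 7: row 2 has {a, b, c, d, e, g} and column 7 has {a, b, d, e, g}, leaving only f.
Row 6, column 7: row 6 has {g} and column 7 has {a, b, d, e, f, g}, leaving only c.
Row 3, column 6: row 3 has {b, e, f, g} and column 6 has {b, c, d, e, g}, leaving only a.
Row 4, column 4: row 4 has {a, b, c, d, g} and column 4 has {a, c, d, e, g}, leaving only f.
Row 6, column 4: row 6 has {c, g} and column 4 has {a, c, d, e, f, g}, leaving only b.
Row 6, column 1: row 6 has {b, c, g} and column 1 has {c, d, e, f, g}, leaving only a.
Row 4, column 5: row 4 has {a, b, c, d, f, g} and column 5 has {a, f}, leaving only e.
Row 6, column 5: row 6 has {a, b, c, g} and column 5 has {a, e, f}, leaving only d.
Row 6, column 2: row 6 has {a, b, c, d, g} and column 2 has {a, b, f, g}, leaving only e.
Row 6, column 3: row 6 has {a, b, c, d, e, g} and column 3 has {a, b, c, d, g}, leaving only f.
So row 6 reads: a e f b d g c.

a e f b d g c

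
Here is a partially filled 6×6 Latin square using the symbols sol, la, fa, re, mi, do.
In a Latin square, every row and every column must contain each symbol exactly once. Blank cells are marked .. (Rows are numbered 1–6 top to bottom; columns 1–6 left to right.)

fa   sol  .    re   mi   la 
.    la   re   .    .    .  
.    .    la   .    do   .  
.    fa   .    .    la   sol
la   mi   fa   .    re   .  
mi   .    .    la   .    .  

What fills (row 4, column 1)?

Row 1, column 3: row 1 has {sol, la, fa, re, mi} and column 3 has {la, fa, re}, leaving only do.
Row 3, column 2: row 3 has {la, do} and column 2 has {sol, la, fa, mi}, leaving only re.
Row 3, column 1: row 3 has {la, re, do} and column 1 has {la, fa, mi}, leaving only sol.
Row 2, column 1: row 2 has {la, re} and column 1 has {sol, la, fa, mi}, leaving only do.
Row 4 already has {sol, la, fa} and column 1 already has {sol, la, fa, mi, do}, so row 4, column 1 must be re.

re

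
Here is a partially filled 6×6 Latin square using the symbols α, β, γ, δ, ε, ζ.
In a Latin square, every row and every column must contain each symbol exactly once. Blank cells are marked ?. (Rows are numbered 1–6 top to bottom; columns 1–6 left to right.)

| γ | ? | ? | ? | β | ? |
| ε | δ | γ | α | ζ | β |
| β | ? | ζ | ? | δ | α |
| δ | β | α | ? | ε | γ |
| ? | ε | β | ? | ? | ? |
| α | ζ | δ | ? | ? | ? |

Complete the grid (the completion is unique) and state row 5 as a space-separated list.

ζ ε β γ α δ

Row 5, column 1: row 5 has {β, ε} and column 1 has {α, β, γ, δ, ε}, leaving only ζ.
Row 5, column 6: row 5 has {β, ε, ζ} and column 6 has {α, β, γ}, leaving only δ.
Row 5, column 4: row 5 has {β, δ, ε, ζ} and column 4 has {α}, leaving only γ.
Row 5, column 5: row 5 has {β, γ, δ, ε, ζ} and column 5 has {β, δ, ε, ζ}, leaving only α.
So row 5 reads: ζ ε β γ α δ.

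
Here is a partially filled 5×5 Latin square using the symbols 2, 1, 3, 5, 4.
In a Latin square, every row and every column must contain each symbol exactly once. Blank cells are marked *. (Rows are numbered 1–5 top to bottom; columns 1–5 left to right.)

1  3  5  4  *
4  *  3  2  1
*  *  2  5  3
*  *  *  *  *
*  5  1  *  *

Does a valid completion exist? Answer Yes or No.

Row 2, column 2: row 2 together with column 2 already contain {2, 1, 3, 5, 4} — every symbol — so nothing can go there. The grid has no valid completion.

No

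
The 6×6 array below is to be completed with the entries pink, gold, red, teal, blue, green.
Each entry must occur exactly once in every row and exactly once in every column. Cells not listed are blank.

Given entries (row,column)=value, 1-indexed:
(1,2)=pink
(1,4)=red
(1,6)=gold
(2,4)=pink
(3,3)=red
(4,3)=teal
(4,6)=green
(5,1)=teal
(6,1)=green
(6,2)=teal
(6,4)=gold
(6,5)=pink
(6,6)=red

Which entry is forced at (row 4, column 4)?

blue

Row 4 already has {teal, green} and column 4 already has {pink, gold, red}, so row 4, column 4 must be blue.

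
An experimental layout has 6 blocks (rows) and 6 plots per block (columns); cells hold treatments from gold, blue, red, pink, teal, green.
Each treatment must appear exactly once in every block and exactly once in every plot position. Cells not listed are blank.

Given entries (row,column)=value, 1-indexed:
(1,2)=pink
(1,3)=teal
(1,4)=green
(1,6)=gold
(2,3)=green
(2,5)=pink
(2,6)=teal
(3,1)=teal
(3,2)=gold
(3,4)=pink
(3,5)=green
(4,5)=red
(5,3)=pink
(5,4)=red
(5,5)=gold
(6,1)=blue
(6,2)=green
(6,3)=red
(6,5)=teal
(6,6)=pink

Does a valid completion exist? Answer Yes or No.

No block or plot among the givens repeats a symbol, and propagating forced cells runs into no contradiction.
One valid completion exists (for instance, red pink teal green blue gold / gold red green blue pink teal / teal gold blue pink green red / pink blue gold teal red green / green teal pink red gold blue / blue green red gold teal pink).

Yes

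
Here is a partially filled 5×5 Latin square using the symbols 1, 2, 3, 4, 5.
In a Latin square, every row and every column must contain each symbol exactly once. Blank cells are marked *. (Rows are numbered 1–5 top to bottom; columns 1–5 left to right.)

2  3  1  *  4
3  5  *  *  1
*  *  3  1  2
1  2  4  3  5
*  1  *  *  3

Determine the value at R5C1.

4

Row 1, column 4: row 1 has {1, 2, 3, 4} and column 4 has {1, 3}, leaving only 5.
Row 2, column 3: row 2 has {1, 3, 5} and column 3 has {1, 3, 4}, leaving only 2.
Row 2, column 4: row 2 has {1, 2, 3, 5} and column 4 has {1, 3, 5}, leaving only 4.
Row 3, column 2: row 3 has {1, 2, 3} and column 2 has {1, 2, 3, 5}, leaving only 4.
Row 3, column 1: row 3 has {1, 2, 3, 4} and column 1 has {1, 2, 3}, leaving only 5.
Row 5 already has {1, 3} and column 1 already has {1, 2, 3, 5}, so row 5, column 1 must be 4.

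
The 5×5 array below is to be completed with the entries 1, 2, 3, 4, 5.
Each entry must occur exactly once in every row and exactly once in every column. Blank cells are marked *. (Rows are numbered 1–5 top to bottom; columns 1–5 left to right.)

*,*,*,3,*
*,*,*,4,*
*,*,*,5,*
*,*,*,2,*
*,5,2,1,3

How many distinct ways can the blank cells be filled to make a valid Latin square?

56

Row 1, column 1: eliminating its row and column leaves {1, 2, 4, 5}.
Row 1, column 2: eliminating its row and column leaves {1, 2, 4}.
Row 1, column 3: eliminating its row and column leaves {1, 4, 5}.
Row 1, column 5: eliminating its row and column leaves {1, 2, 4, 5}.
Row 2, column 1: eliminating its row and column leaves {1, 2, 3, 5}.
Row 2, column 2: eliminating its row and column leaves {1, 2, 3}.
Row 2, column 3: eliminating its row and column leaves {1, 3, 5}.
Row 2, column 5: eliminating its row and column leaves {1, 2, 5}.
Row 3, column 1: eliminating its row and column leaves {1, 2, 3, 4}.
Row 3, column 2: eliminating its row and column leaves {1, 2, 3, 4}.
Row 3, column 3: eliminating its row and column leaves {1, 3, 4}.
Row 3, column 5: eliminating its row and column leaves {1, 2, 4}.
Row 4, column 1: eliminating its row and column leaves {1, 3, 4, 5}.
Row 4, column 2: eliminating its row and column leaves {1, 3, 4}.
Row 4, column 3: eliminating its row and column leaves {1, 3, 4, 5}.
Row 4, column 5: eliminating its row and column leaves {1, 4, 5}.
Row 5, column 1: eliminating its row and column leaves {4}.
Enumerating the assignments across these blanks that avoid any row or column repeat gives 56 completions.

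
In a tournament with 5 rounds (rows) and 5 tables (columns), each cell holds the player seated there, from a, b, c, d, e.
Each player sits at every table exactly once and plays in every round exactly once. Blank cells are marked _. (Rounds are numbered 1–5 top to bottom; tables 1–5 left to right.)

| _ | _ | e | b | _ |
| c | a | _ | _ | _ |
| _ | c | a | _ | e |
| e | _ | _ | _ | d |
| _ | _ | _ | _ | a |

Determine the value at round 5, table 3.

b

Round 1, table 2: round 1 has {b, e} and table 2 has {a, c}, leaving only d.
Round 1, table 1: round 1 has {b, d, e} and table 1 has {c, e}, leaving only a.
Round 1, table 5: round 1 has {a, b, d, e} and table 5 has {a, d, e}, leaving only c.
Round 2, table 5: round 2 has {a, c} and table 5 has {a, c, d, e}, leaving only b.
Round 2, table 3: round 2 has {a, b, c} and table 3 has {a, e}, leaving only d.
Round 2, table 4: round 2 has {a, b, c, d} and table 4 has {b}, leaving only e.
Round 3, table 4: round 3 has {a, c, e} and table 4 has {b, e}, leaving only d.
Round 3, table 1: round 3 has {a, c, d, e} and table 1 has {a, c, e}, leaving only b.
Round 4, table 2: round 4 has {d, e} and table 2 has {a, c, d}, leaving only b.
Round 4, table 3: round 4 has {b, d, e} and table 3 has {a, d, e}, leaving only c.
Round 5 already has {a} and table 3 already has {a, c, d, e}, so round 5, table 3 must be b.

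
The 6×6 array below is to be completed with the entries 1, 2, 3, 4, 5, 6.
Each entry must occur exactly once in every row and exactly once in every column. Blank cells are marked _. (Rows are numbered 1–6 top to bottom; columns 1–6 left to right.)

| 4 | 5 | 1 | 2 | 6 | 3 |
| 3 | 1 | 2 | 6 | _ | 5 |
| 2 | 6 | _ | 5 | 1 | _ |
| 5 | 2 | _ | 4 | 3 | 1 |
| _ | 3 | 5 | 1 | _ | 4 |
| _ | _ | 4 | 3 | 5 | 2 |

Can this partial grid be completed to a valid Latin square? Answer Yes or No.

Row 3, column 6: row 3 together with column 6 already contain {1, 2, 3, 4, 5, 6} — every symbol — so nothing can go there. The grid has no valid completion.

No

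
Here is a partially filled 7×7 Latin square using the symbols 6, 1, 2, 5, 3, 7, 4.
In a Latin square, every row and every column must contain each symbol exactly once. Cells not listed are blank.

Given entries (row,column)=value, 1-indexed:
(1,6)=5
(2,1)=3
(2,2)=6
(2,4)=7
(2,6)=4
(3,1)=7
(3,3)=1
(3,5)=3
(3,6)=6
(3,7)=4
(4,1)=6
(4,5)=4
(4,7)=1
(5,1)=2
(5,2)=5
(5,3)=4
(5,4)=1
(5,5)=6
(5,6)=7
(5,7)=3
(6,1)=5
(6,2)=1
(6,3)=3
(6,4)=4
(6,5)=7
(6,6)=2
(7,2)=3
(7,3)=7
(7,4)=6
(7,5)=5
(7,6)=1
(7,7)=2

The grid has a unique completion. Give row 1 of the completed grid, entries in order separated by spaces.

Row 2, column 7: row 2 has {6, 3, 7, 4} and column 7 has {1, 2, 3, 4}, leaving only 5.
Row 2, column 3: row 2 has {6, 5, 3, 7, 4} and column 3 has {1, 3, 7, 4}, leaving only 2.
Row 1, column 3: row 1 has {5} and column 3 has {1, 2, 3, 7, 4}, leaving only 6.
Row 1, column 7: row 1 has {6, 5} and column 7 has {1, 2, 5, 3, 4}, leaving only 7.
Row 2, column 5: row 2 has {6, 2, 5, 3, 7, 4} and column 5 has {6, 5, 3, 7, 4}, leaving only 1.
Row 1, column 5: row 1 has {6, 5, 7} and column 5 has {6, 1, 5, 3, 7, 4}, leaving only 2.
Row 1, column 2: row 1 has {6, 2, 5, 7} and column 2 has {6, 1, 5, 3}, leaving only 4.
Row 1, column 1: row 1 has {6, 2, 5, 7, 4} and column 1 has {6, 2, 5, 3, 7}, leaving only 1.
Row 1, column 4: row 1 has {6, 1, 2, 5, 7, 4} and column 4 has {6, 1, 7, 4}, leaving only 3.
So row 1 reads: 1 4 6 3 2 5 7.

1 4 6 3 2 5 7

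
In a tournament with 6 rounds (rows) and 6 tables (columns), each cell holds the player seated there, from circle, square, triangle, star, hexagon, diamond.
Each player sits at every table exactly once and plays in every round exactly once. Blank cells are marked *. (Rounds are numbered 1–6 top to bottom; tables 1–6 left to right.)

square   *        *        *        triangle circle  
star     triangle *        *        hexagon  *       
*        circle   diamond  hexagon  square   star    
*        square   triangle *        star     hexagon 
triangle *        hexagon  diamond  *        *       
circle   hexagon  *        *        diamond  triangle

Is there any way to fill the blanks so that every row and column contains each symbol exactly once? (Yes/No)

No

Round 3, table 1: round 3 together with table 1 already contain {circle, square, triangle, star, hexagon, diamond} — every symbol — so nothing can go there. The grid has no valid completion.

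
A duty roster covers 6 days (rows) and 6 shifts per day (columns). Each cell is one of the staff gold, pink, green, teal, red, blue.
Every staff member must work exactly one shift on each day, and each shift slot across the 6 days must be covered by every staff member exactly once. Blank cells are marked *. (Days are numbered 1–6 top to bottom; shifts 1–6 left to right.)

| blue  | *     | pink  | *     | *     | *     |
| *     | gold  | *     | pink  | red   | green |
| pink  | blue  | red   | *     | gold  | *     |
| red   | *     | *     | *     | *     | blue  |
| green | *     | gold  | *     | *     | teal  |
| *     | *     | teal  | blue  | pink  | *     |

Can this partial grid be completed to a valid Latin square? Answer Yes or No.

No

Day 3, shift 6: day 3 together with shift 6 already contain {gold, pink, green, teal, red, blue} — every symbol — so nothing can go there. The grid has no valid completion.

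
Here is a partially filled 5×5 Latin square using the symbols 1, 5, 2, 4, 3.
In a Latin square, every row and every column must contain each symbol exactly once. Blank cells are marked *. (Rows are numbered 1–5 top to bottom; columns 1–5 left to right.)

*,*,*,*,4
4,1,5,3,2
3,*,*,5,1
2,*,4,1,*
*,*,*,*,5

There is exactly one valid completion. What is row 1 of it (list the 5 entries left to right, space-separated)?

Row 1, column 4: row 1 has {4} and column 4 has {1, 5, 3}, leaving only 2.
Row 3, column 3: row 3 has {1, 5, 3} and column 3 has {5, 4}, leaving only 2.
Row 3, column 2: row 3 has {1, 5, 2, 3} and column 2 has {1}, leaving only 4.
Row 4, column 5: row 4 has {1, 2, 4} and column 5 has {1, 5, 2, 4}, leaving only 3.
Row 4, column 2: row 4 has {1, 2, 4, 3} and column 2 has {1, 4}, leaving only 5.
Row 1, column 2: row 1 has {2, 4} and column 2 has {1, 5, 4}, leaving only 3.
Row 1, column 3: row 1 has {2, 4, 3} and column 3 has {5, 2, 4}, leaving only 1.
Row 1, column 1: row 1 has {1, 2, 4, 3} and column 1 has {2, 4, 3}, leaving only 5.
So row 1 reads: 5 3 1 2 4.

5 3 1 2 4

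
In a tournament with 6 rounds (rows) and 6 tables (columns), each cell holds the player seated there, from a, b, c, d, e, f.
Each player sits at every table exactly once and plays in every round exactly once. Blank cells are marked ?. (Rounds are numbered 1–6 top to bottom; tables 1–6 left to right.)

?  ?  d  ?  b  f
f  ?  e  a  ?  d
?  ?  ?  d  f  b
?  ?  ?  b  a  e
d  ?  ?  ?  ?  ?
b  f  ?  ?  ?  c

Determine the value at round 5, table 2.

c

Round 2, table 5: round 2 has {a, d, e, f} and table 5 has {a, b, f}, leaving only c.
Round 2, table 2: round 2 has {a, c, d, e, f} and table 2 has {f}, leaving only b.
Round 4, table 1: round 4 has {a, b, e} and table 1 has {b, d, f}, leaving only c.
Round 4, table 2: round 4 has {a, b, c, e} and table 2 has {b, f}, leaving only d.
Round 4, table 3: round 4 has {a, b, c, d, e} and table 3 has {d, e}, leaving only f.
Round 5, table 5: round 5 has {d} and table 5 has {a, b, c, f}, leaving only e.
Round 5, table 6: round 5 has {d, e} and table 6 has {b, c, d, e, f}, leaving only a.
Round 5 already has {a, d, e} and table 2 already has {b, d, f}, so round 5, table 2 must be c.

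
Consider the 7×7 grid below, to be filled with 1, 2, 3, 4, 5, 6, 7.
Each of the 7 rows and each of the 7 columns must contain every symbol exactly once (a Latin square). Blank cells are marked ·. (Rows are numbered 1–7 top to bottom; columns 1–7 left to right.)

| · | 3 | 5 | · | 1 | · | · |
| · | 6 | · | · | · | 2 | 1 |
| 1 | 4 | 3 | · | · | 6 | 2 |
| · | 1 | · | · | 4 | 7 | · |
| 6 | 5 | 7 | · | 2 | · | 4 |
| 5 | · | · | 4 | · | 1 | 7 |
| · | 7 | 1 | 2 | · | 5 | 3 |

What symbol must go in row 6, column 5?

Row 1, column 6: row 1 has {1, 3, 5} and column 6 has {1, 2, 5, 6, 7}, leaving only 4.
Row 1, column 7: row 1 has {1, 3, 4, 5} and column 7 has {1, 2, 3, 4, 7}, leaving only 6.
Row 1, column 4: row 1 has {1, 3, 4, 5, 6} and column 4 has {2, 4}, leaving only 7.
Row 1, column 1: row 1 has {1, 3, 4, 5, 6, 7} and column 1 has {1, 5, 6}, leaving only 2.
Row 2, column 3: row 2 has {1, 2, 6} and column 3 has {1, 3, 5, 7}, leaving only 4.
Row 3, column 4: row 3 has {1, 2, 3, 4, 6} and column 4 has {2, 4, 7}, leaving only 5.
Row 2, column 4: row 2 has {1, 2, 4, 6} and column 4 has {2, 4, 5, 7}, leaving only 3.
Row 2, column 1: row 2 has {1, 2, 3, 4, 6} and column 1 has {1, 2, 5, 6}, leaving only 7.
Row 2, column 5: row 2 has {1, 2, 3, 4, 6, 7} and column 5 has {1, 2, 4}, leaving only 5.
Row 3, column 5: row 3 has {1, 2, 3, 4, 5, 6} and column 5 has {1, 2, 4, 5}, leaving only 7.
Row 4, column 1: row 4 has {1, 4, 7} and column 1 has {1, 2, 5, 6, 7}, leaving only 3.
Row 4, column 4: row 4 has {1, 3, 4, 7} and column 4 has {2, 3, 4, 5, 7}, leaving only 6.
Row 4, column 3: row 4 has {1, 3, 4, 6, 7} and column 3 has {1, 3, 4, 5, 7}, leaving only 2.
Row 4, column 7: row 4 has {1, 2, 3, 4, 6, 7} and column 7 has {1, 2, 3, 4, 6, 7}, leaving only 5.
Row 5, column 4: row 5 has {2, 4, 5, 6, 7} and column 4 has {2, 3, 4, 5, 6, 7}, leaving only 1.
Row 5, column 6: row 5 has {1, 2, 4, 5, 6, 7} and column 6 has {1, 2, 4, 5, 6, 7}, leaving only 3.
Row 6, column 2: row 6 has {1, 4, 5, 7} and column 2 has {1, 3, 4, 5, 6, 7}, leaving only 2.
Row 6, column 3: row 6 has {1, 2, 4, 5, 7} and column 3 has {1, 2, 3, 4, 5, 7}, leaving only 6.
Row 6 already has {1, 2, 4, 5, 6, 7} and column 5 already has {1, 2, 4, 5, 7}, so row 6, column 5 must be 3.

3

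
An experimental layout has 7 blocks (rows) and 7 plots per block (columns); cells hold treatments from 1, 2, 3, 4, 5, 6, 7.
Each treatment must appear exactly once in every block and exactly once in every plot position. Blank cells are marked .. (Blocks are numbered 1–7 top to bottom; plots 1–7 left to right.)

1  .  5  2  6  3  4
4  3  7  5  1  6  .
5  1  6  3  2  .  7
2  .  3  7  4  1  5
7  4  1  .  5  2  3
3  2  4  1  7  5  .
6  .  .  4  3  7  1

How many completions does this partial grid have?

1

Block 1, plot 2: eliminating its block and plot leaves {7}.
Block 2, plot 7: eliminating its block and plot leaves {2}.
Block 3, plot 6: eliminating its block and plot leaves {4}.
Block 4, plot 2: eliminating its block and plot leaves {6}.
Block 5, plot 4: eliminating its block and plot leaves {6}.
Block 6, plot 7: eliminating its block and plot leaves {6}.
Block 7, plot 2: eliminating its block and plot leaves {5}.
Block 7, plot 3: eliminating its block and plot leaves {2}.
Only one assignment across all blanks avoids any block or plot repeat, giving 1 completion.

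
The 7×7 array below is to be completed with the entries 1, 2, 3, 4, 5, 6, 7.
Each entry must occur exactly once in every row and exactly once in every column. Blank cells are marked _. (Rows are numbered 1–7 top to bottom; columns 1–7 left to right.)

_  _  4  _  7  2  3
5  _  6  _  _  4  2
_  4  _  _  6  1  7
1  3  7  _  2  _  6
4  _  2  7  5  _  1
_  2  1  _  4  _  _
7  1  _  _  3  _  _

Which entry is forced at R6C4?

6

Row 1, column 1: row 1 has {2, 3, 4, 7} and column 1 has {1, 4, 5, 7}, leaving only 6.
Row 1, column 2: row 1 has {2, 3, 4, 6, 7} and column 2 has {1, 2, 3, 4}, leaving only 5.
Row 1, column 4: row 1 has {2, 3, 4, 5, 6, 7} and column 4 has {7}, leaving only 1.
Row 2, column 2: row 2 has {2, 4, 5, 6} and column 2 has {1, 2, 3, 4, 5}, leaving only 7.
Row 2, column 4: row 2 has {2, 4, 5, 6, 7} and column 4 has {1, 7}, leaving only 3.
Row 2, column 5: row 2 has {2, 3, 4, 5, 6, 7} and column 5 has {2, 3, 4, 5, 6, 7}, leaving only 1.
Row 4, column 6: row 4 has {1, 2, 3, 6, 7} and column 6 has {1, 2, 4}, leaving only 5.
Row 4, column 4: row 4 has {1, 2, 3, 5, 6, 7} and column 4 has {1, 3, 7}, leaving only 4.
Row 5, column 2: row 5 has {1, 2, 4, 5, 7} and column 2 has {1, 2, 3, 4, 5, 7}, leaving only 6.
Row 5, column 6: row 5 has {1, 2, 4, 5, 6, 7} and column 6 has {1, 2, 4, 5}, leaving only 3.
Row 6, column 1: row 6 has {1, 2, 4} and column 1 has {1, 4, 5, 6, 7}, leaving only 3.
Row 3, column 1: row 3 has {1, 4, 6, 7} and column 1 has {1, 3, 4, 5, 6, 7}, leaving only 2.
Row 3, column 4: row 3 has {1, 2, 4, 6, 7} and column 4 has {1, 3, 4, 7}, leaving only 5.
Row 6 already has {1, 2, 3, 4} and column 4 already has {1, 3, 4, 5, 7}, so row 6, column 4 must be 6.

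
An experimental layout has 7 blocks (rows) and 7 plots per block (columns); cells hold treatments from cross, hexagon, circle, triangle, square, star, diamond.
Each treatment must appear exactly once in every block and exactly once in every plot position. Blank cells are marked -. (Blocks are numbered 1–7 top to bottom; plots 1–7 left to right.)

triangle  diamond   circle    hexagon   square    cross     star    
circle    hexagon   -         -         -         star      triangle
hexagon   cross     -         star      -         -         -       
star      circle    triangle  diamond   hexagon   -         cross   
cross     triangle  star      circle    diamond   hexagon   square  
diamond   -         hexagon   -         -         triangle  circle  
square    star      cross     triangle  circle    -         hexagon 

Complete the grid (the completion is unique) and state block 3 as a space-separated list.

hexagon cross square star triangle circle diamond

Block 3, plot 5: block 3 has {cross, hexagon, star} and plot 5 has {hexagon, circle, square, diamond}, leaving only triangle.
Block 3, plot 7: block 3 has {cross, hexagon, triangle, star} and plot 7 has {cross, hexagon, circle, triangle, square, star}, leaving only diamond.
Block 3, plot 3: block 3 has {cross, hexagon, triangle, star, diamond} and plot 3 has {cross, hexagon, circle, triangle, star}, leaving only square.
Block 3, plot 6: block 3 has {cross, hexagon, triangle, square, star, diamond} and plot 6 has {cross, hexagon, triangle, star}, leaving only circle.
So block 3 reads: hexagon cross square star triangle circle diamond.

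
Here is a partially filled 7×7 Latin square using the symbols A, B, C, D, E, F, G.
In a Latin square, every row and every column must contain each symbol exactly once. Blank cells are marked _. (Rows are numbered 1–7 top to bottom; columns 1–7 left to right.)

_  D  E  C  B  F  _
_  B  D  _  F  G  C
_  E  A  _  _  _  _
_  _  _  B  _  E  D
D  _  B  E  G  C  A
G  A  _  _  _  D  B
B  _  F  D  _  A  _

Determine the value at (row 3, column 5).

Row 1, column 1: row 1 has {B, C, D, E, F} and column 1 has {B, D, G}, leaving only A.
Row 1, column 7: row 1 has {A, B, C, D, E, F} and column 7 has {A, B, C, D}, leaving only G.
Row 2, column 1: row 2 has {B, C, D, F, G} and column 1 has {A, B, D, G}, leaving only E.
Row 2, column 4: row 2 has {B, C, D, E, F, G} and column 4 has {B, C, D, E}, leaving only A.
Row 3, column 6: row 3 has {A, E} and column 6 has {A, C, D, E, F, G}, leaving only B.
Row 3, column 7: row 3 has {A, B, E} and column 7 has {A, B, C, D, G}, leaving only F.
Row 3, column 1: row 3 has {A, B, E, F} and column 1 has {A, B, D, E, G}, leaving only C.
Row 3 already has {A, B, C, E, F} and column 5 already has {B, F, G}, so row 3, column 5 must be D.

D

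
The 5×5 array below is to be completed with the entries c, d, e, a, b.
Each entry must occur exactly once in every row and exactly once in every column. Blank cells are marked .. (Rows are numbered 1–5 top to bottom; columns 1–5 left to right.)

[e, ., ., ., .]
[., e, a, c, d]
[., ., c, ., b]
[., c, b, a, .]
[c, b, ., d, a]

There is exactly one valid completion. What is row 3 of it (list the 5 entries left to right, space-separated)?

Row 3, column 4: row 3 has {c, b} and column 4 has {c, d, a}, leaving only e.
Row 1, column 3: row 1 has {e} and column 3 has {c, a, b}, leaving only d.
Row 1, column 2: row 1 has {d, e} and column 2 has {c, e, b}, leaving only a.
Row 3, column 2: row 3 has {c, e, b} and column 2 has {c, e, a, b}, leaving only d.
Row 3, column 1: row 3 has {c, d, e, b} and column 1 has {c, e}, leaving only a.
So row 3 reads: a d c e b.

a d c e b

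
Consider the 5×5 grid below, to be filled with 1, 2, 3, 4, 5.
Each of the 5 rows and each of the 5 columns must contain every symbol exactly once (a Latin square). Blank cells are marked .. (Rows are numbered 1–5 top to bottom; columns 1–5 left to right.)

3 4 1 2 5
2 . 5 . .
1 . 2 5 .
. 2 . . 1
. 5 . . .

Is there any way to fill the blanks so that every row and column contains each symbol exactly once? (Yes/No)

No row or column among the givens repeats a symbol, and propagating forced cells runs into no contradiction.
One valid completion exists (for instance, 3 4 1 2 5 / 2 1 5 4 3 / 1 3 2 5 4 / 5 2 4 3 1 / 4 5 3 1 2).

Yes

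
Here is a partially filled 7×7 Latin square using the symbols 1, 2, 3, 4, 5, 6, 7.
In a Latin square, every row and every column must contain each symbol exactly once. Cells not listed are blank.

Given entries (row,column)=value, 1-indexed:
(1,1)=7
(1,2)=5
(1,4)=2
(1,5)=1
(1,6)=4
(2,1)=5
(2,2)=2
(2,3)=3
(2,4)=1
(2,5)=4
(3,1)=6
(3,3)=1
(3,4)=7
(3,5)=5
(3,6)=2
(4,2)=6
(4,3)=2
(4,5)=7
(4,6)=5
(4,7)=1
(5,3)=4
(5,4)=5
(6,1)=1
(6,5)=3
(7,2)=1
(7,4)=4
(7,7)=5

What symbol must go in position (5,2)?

7

Row 1, column 3: row 1 has {1, 2, 4, 5, 7} and column 3 has {1, 2, 3, 4}, leaving only 6.
Row 1, column 7: row 1 has {1, 2, 4, 5, 6, 7} and column 7 has {1, 5}, leaving only 3.
Row 3, column 7: row 3 has {1, 2, 5, 6, 7} and column 7 has {1, 3, 5}, leaving only 4.
Row 3, column 2: row 3 has {1, 2, 4, 5, 6, 7} and column 2 has {1, 2, 5, 6}, leaving only 3.
Row 5 already has {4, 5} and column 2 already has {1, 2, 3, 5, 6}, so row 5, column 2 must be 7.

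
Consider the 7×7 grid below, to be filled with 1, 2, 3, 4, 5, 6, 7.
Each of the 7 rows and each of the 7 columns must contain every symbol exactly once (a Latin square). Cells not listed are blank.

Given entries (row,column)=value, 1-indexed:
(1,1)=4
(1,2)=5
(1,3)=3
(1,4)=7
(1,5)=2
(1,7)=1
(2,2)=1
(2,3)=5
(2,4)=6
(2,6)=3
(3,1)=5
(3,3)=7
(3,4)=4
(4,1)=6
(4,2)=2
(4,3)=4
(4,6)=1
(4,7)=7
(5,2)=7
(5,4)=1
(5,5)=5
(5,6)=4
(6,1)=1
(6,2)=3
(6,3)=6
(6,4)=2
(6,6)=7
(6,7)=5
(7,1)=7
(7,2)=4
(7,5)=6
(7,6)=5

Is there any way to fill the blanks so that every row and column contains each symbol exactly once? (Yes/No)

Yes

No row or column among the givens repeats a symbol, and propagating forced cells runs into no contradiction.
One valid completion exists (for instance, 4 5 3 7 2 6 1 / 2 1 5 6 7 3 4 / 5 6 7 4 1 2 3 / 6 2 4 5 3 1 7 / 3 7 2 1 5 4 6 / 1 3 6 2 4 7 5 / 7 4 1 3 6 5 2).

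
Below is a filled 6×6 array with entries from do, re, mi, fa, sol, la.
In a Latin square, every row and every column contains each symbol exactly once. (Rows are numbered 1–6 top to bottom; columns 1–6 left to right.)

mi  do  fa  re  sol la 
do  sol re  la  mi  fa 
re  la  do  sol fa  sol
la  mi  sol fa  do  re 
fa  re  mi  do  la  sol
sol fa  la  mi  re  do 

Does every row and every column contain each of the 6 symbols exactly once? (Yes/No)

Row 3 contains sol twice (at columns 4 and 6), so it is not a permutation.

No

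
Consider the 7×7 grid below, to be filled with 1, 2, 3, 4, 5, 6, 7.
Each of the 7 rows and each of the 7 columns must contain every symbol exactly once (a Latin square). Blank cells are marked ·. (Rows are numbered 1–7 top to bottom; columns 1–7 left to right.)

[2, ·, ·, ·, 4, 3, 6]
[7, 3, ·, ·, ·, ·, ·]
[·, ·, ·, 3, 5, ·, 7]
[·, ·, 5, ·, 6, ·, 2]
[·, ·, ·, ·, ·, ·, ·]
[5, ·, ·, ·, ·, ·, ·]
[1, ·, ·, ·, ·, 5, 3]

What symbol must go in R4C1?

Row 4, column 1 is narrowed to {3, 4}.
If it were 4, propagating the remaining blanks reaches a contradiction.
So row 4, column 1 must be 3.

3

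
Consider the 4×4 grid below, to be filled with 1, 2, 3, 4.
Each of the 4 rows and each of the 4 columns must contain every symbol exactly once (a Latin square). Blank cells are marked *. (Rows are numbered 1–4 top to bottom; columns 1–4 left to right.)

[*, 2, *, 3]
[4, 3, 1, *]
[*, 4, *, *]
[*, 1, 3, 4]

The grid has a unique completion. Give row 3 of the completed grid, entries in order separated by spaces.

3 4 2 1

Row 3, column 3: row 3 has {4} and column 3 has {1, 3}, leaving only 2.
Row 3, column 4: row 3 has {2, 4} and column 4 has {3, 4}, leaving only 1.
Row 3, column 1: row 3 has {1, 2, 4} and column 1 has {4}, leaving only 3.
So row 3 reads: 3 4 2 1.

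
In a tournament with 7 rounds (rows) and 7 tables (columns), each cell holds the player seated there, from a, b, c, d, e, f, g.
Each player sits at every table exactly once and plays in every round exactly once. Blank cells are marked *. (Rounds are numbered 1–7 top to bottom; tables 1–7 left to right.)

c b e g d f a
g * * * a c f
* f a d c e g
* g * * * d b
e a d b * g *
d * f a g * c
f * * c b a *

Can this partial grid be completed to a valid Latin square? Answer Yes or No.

Round 5, table 7: round 5 together with table 7 already contain {a, b, c, d, e, f, g} — every symbol — so nothing can go there. The grid has no valid completion.

No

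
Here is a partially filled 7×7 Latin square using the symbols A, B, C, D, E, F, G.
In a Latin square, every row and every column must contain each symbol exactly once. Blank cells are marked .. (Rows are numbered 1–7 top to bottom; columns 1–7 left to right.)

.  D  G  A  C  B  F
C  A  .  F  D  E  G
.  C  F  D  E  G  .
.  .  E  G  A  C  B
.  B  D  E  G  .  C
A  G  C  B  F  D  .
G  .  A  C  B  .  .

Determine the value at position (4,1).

Row 1, column 1: row 1 has {A, B, C, D, F, G} and column 1 has {A, C, G}, leaving only E.
Row 2, column 3: row 2 has {A, C, D, E, F, G} and column 3 has {A, C, D, E, F, G}, leaving only B.
Row 3, column 1: row 3 has {C, D, E, F, G} and column 1 has {A, C, E, G}, leaving only B.
Row 3, column 7: row 3 has {B, C, D, E, F, G} and column 7 has {B, C, F, G}, leaving only A.
Row 4, column 2: row 4 has {A, B, C, E, G} and column 2 has {A, B, C, D, G}, leaving only F.
Row 4 already has {A, B, C, E, F, G} and column 1 already has {A, B, C, E, G}, so row 4, column 1 must be D.

D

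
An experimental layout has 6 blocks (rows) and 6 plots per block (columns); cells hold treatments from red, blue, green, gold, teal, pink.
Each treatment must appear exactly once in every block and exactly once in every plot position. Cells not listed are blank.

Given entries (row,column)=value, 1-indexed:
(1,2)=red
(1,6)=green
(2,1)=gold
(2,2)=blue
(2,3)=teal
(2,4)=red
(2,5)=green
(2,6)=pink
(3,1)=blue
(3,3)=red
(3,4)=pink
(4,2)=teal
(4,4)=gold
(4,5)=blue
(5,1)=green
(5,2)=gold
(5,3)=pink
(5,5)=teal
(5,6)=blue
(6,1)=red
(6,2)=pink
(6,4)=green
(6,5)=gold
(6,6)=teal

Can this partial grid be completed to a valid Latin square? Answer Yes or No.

No

Block 3, plot 5: block 3 together with plot 5 already contain {red, blue, green, gold, teal, pink} — every symbol — so nothing can go there. The grid has no valid completion.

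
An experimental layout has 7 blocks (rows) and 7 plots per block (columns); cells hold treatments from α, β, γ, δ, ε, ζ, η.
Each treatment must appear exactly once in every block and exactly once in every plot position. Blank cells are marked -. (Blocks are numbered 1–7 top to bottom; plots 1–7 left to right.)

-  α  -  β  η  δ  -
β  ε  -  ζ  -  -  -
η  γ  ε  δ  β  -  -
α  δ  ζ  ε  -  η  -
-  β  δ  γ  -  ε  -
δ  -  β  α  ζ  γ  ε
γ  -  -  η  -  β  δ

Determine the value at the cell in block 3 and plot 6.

Block 1, plot 3: block 1 has {α, β, δ, η} and plot 3 has {β, δ, ε, ζ}, leaving only γ.
Block 1, plot 7: block 1 has {α, β, γ, δ, η} and plot 7 has {δ, ε}, leaving only ζ.
Block 1, plot 1: block 1 has {α, β, γ, δ, ζ, η} and plot 1 has {α, β, γ, δ, η}, leaving only ε.
Block 2, plot 6: block 2 has {β, ε, ζ} and plot 6 has {β, γ, δ, ε, η}, leaving only α.
Block 3 already has {β, γ, δ, ε, η} and plot 6 already has {α, β, γ, δ, ε, η}, so block 3, plot 6 must be ζ.

ζ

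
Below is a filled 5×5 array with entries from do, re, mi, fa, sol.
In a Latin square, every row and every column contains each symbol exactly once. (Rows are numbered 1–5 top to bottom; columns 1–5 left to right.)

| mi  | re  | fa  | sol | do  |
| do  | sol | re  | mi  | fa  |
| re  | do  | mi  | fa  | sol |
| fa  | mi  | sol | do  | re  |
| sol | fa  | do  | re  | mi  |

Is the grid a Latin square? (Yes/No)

Each row is a permutation of the 5 symbols, and so is each column.

Yes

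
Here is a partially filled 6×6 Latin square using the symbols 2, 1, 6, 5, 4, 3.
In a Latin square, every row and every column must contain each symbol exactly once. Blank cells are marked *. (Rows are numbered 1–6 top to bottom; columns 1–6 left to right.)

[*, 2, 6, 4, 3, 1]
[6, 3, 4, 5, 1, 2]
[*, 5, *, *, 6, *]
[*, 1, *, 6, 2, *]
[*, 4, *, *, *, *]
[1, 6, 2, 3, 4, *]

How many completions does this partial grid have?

Row 1, column 1: eliminating its row and column leaves {5}.
Row 3, column 1: eliminating its row and column leaves {2, 4, 3}.
Row 3, column 3: eliminating its row and column leaves {1, 3}.
Row 3, column 4: eliminating its row and column leaves {2, 1}.
Row 3, column 6: eliminating its row and column leaves {4, 3}.
Row 4, column 1: eliminating its row and column leaves {5, 4, 3}.
Row 4, column 3: eliminating its row and column leaves {5, 3}.
Row 4, column 6: eliminating its row and column leaves {5, 4, 3}.
Row 5, column 1: eliminating its row and column leaves {2, 5, 3}.
Row 5, column 3: eliminating its row and column leaves {1, 5, 3}.
Row 5, column 4: eliminating its row and column leaves {2, 1}.
Row 5, column 5: eliminating its row and column leaves {5}.
Row 5, column 6: eliminating its row and column leaves {6, 5, 3}.
Row 6, column 6: eliminating its row and column leaves {5}.
Enumerating the assignments across these blanks that avoid any row or column repeat gives 3 completions.

3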